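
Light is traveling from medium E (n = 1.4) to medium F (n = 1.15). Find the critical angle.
θc = arcsin(n₂/n₁) = 55.23°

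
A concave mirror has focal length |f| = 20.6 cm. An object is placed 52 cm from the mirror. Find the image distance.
f = +20.6 cm (concave); 1/di = 1/f − 1/do → di = 34.11 cm (real image, in front of mirror)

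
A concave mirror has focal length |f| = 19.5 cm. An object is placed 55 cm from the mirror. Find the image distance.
f = +19.5 cm (concave); 1/di = 1/f − 1/do → di = 30.21 cm (real image, in front of mirror)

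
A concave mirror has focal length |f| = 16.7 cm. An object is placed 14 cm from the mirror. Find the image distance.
f = +16.7 cm (concave); 1/di = 1/f − 1/do → di = -86.59 cm (virtual image, behind mirror)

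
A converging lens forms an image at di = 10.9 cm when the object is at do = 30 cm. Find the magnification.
M = −di/do = -0.3633 (inverted image)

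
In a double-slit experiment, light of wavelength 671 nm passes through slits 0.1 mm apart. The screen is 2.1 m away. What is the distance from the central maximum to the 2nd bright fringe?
y = mλL/d = 28.18 mm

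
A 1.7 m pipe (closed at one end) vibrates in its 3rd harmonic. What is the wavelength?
λₙ = 4L/n = 2.267 m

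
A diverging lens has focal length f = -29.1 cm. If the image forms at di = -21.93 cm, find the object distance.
1/do = 1/f − 1/di → do = 89 cm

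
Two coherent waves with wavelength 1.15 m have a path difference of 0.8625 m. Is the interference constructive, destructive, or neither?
neither (partial) — path difference = 0.75λ, neither a whole number of wavelengths nor an odd multiple of λ/2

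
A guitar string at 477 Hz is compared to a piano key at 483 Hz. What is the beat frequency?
6 Hz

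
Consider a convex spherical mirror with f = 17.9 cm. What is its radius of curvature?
R = 2|f| = 35.8 cm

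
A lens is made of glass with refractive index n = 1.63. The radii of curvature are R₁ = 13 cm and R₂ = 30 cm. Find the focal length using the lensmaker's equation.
1/f = (n − 1)(1/R₁ − 1/R₂) → f = 36.41 cm (converging lens)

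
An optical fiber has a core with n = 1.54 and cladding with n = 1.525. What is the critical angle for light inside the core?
θc = arcsin(n_cladding/n_core) = 82°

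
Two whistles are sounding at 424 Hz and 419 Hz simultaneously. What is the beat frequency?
5 Hz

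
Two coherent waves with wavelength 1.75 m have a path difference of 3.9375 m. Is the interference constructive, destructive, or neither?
neither (partial) — path difference = 2.25λ, neither a whole number of wavelengths nor an odd multiple of λ/2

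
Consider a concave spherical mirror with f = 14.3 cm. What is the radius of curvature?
R = 2|f| = 28.6 cm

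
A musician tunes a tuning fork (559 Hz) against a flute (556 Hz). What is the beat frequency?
3 Hz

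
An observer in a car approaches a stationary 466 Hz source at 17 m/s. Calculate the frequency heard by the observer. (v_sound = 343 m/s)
f_obs = f·(v + v_o)/v = 489.1 Hz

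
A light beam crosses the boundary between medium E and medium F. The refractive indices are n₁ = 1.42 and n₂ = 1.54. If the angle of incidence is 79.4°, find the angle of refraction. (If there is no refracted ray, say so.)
sin θ₂ = (n₁/n₂)·sin θ₁ = 0.9063 → θ₂ = 65°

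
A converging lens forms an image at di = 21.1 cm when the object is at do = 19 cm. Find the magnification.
M = −di/do = -1.111 (inverted image)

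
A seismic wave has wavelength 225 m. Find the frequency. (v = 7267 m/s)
f = v/λ = 32.3 Hz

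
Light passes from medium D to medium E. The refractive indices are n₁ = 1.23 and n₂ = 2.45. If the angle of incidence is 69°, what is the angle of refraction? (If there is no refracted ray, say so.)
sin θ₂ = (n₁/n₂)·sin θ₁ = 0.4687 → θ₂ = 27.95°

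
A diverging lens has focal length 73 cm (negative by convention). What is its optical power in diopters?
P = 1/f = -1.37 D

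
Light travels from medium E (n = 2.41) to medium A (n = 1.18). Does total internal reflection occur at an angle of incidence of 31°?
θc = arcsin(n₂/n₁) = 29.32°; 31° > θc, so yes — total internal reflection.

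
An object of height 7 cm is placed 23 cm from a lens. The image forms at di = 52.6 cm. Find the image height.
hi = (-di/do) × ho = -16.01 cm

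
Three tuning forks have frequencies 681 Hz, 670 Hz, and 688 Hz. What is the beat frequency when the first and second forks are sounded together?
11 Hz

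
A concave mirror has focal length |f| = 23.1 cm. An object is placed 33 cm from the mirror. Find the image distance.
f = +23.1 cm (concave); 1/di = 1/f − 1/do → di = 77 cm (real image, in front of mirror)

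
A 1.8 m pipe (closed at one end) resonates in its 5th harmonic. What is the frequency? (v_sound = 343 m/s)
fₙ = nv/(4L) = 238.2 Hz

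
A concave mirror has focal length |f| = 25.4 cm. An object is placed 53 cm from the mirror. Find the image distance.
f = +25.4 cm (concave); 1/di = 1/f − 1/do → di = 48.78 cm (real image, in front of mirror)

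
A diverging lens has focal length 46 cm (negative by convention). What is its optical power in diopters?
P = 1/f = -2.174 D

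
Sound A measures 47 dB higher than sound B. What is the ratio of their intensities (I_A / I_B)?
I_A/I_B = 10^(Δβ/10) = 50120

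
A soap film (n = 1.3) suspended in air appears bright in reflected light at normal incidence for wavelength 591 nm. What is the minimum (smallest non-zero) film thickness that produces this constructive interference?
2nt = (m − ½)λ with m = 1 → t = (m − ½)λ/(2n) = 113.7 nm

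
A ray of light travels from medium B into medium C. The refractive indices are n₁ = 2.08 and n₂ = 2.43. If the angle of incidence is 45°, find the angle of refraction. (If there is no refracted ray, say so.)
sin θ₂ = (n₁/n₂)·sin θ₁ = 0.6053 → θ₂ = 37.25°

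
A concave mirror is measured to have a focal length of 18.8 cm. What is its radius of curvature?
R = 2|f| = 37.6 cm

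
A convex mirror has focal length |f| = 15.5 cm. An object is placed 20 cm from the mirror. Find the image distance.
f = −15.5 cm (convex); 1/di = 1/f − 1/do → di = -8.732 cm (virtual image, behind mirror)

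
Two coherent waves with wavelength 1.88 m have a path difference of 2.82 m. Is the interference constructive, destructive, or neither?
destructive — path difference = 1.5λ, an odd multiple of λ/2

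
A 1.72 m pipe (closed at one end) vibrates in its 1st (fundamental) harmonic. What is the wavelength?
λₙ = 4L/n = 6.88 m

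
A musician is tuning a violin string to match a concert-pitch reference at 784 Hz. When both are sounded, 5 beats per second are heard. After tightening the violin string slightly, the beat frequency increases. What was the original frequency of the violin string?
789 Hz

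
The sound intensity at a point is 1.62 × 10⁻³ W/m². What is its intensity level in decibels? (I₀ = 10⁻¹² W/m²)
β = 10·log₁₀(I/I₀) = 92.1 dB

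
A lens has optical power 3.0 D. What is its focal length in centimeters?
f = 1/P = 33.33 cm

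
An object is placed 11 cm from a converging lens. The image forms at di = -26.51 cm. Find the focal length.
1/f = 1/do + 1/di → f = 18.8 cm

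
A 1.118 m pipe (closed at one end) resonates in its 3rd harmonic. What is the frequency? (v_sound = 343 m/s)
fₙ = nv/(4L) = 230.1 Hz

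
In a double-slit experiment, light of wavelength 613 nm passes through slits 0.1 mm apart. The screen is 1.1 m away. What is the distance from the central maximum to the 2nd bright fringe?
y = mλL/d = 13.49 mm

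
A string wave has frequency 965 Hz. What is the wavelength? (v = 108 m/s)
λ = v/f = 0.1119 m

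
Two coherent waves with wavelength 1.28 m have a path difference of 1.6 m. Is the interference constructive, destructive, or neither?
neither (partial) — path difference = 1.25λ, neither a whole number of wavelengths nor an odd multiple of λ/2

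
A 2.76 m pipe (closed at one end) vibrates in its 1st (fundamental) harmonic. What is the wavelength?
λₙ = 4L/n = 11.04 m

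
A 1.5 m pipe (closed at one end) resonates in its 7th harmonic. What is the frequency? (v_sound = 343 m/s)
fₙ = nv/(4L) = 400.2 Hz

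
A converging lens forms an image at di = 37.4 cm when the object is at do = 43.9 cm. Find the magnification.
M = −di/do = -0.8519 (inverted image)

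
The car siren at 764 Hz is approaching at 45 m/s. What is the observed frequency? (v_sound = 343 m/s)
f_obs = f·v/(v − v_s) = 879.4 Hz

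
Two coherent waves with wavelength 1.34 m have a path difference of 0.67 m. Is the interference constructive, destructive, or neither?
destructive — path difference = 0.5λ, an odd multiple of λ/2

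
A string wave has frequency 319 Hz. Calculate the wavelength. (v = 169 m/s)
λ = v/f = 0.5298 m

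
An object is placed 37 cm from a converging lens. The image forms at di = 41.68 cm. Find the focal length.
1/f = 1/do + 1/di → f = 19.6 cm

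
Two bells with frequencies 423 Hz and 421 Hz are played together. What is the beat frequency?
2 Hz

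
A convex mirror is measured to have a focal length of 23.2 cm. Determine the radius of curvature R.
R = 2|f| = 46.4 cm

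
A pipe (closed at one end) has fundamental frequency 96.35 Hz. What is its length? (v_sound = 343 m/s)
L = v/(4f₁) = 0.89 m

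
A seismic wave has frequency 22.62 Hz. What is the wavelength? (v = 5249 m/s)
λ = v/f = 232.1 m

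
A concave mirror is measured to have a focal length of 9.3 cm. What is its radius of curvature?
R = 2|f| = 18.6 cm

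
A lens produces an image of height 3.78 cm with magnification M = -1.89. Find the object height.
ho = |hi|/|M| = 2 cm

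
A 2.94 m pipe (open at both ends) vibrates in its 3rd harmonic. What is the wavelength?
λₙ = 2L/n = 1.96 m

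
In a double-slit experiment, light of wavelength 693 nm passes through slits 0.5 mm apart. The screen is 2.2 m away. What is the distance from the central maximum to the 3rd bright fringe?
y = mλL/d = 9.148 mm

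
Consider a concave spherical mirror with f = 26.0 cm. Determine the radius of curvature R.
R = 2|f| = 52 cm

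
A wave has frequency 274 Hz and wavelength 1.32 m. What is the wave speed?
v = fλ = 361.7 m/s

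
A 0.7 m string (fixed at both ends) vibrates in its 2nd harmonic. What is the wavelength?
λₙ = 2L/n = 0.7 m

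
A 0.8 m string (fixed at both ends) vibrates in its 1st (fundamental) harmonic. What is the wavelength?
λₙ = 2L/n = 1.6 m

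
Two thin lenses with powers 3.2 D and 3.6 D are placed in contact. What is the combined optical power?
P_total = P₁ + P₂ = 6.8 D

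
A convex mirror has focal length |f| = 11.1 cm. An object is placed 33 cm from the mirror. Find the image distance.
f = −11.1 cm (convex); 1/di = 1/f − 1/do → di = -8.306 cm (virtual image, behind mirror)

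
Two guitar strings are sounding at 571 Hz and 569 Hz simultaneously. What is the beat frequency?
2 Hz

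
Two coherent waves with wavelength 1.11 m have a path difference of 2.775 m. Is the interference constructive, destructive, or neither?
destructive — path difference = 2.5λ, an odd multiple of λ/2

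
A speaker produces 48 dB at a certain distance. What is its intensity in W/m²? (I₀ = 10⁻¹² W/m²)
I = I₀·10^(β/10) = 6.31 × 10⁻⁸ W/m²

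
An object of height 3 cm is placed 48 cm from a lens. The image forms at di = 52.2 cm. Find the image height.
hi = (-di/do) × ho = -3.263 cm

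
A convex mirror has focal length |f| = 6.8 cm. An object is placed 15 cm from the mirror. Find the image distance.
f = −6.8 cm (convex); 1/di = 1/f − 1/do → di = -4.679 cm (virtual image, behind mirror)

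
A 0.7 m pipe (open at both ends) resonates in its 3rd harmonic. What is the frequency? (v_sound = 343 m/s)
fₙ = nv/(2L) = 735 Hz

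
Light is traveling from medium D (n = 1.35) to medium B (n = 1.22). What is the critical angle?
θc = arcsin(n₂/n₁) = 64.65°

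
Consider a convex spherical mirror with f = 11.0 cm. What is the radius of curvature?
R = 2|f| = 22 cm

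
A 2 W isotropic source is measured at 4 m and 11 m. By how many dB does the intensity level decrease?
Δβ = 20·log₁₀(r₂/r₁) = 8.787 dB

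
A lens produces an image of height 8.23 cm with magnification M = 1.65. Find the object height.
ho = |hi|/|M| = 4.988 cm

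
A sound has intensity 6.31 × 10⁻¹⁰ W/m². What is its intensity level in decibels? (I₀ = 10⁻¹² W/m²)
β = 10·log₁₀(I/I₀) = 28 dB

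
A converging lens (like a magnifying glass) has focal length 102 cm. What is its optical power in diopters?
P = 1/f = 0.9804 D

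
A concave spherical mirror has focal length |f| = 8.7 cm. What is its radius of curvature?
R = 2|f| = 17.4 cm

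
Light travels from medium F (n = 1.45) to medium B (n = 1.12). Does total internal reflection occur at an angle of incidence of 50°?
θc = arcsin(n₂/n₁) = 50.57°; 50° < θc, so no — the ray refracts.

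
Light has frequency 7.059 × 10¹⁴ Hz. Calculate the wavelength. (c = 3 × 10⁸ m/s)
λ = c/f = 425 nm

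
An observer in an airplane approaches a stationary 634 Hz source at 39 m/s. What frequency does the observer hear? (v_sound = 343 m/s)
f_obs = f·(v + v_o)/v = 706.1 Hz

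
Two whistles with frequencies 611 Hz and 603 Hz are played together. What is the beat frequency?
8 Hz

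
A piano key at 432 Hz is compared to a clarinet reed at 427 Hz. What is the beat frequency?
5 Hz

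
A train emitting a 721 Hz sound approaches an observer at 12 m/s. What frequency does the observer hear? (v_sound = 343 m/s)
f_obs = f·v/(v − v_s) = 747.1 Hz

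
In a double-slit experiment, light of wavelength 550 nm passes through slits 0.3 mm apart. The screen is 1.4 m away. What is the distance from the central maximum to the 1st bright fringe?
y = mλL/d = 2.567 mm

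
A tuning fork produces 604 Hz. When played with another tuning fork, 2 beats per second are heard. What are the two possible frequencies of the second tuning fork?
f₂ = 604 ± 2 Hz → 606 Hz or 602 Hz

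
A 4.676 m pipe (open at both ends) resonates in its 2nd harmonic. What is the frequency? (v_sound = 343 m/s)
fₙ = nv/(2L) = 73.35 Hz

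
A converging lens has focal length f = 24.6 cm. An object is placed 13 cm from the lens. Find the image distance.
1/di = 1/f − 1/do → di = -27.57 cm (virtual image)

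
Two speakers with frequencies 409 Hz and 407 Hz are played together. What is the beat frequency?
2 Hz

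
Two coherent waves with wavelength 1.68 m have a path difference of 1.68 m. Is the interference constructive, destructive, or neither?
constructive — path difference = 1λ, a whole number of wavelengths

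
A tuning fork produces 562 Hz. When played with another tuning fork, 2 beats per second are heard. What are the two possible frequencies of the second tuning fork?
f₂ = 562 ± 2 Hz → 564 Hz or 560 Hz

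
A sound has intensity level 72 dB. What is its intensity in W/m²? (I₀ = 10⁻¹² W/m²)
I = I₀·10^(β/10) = 1.58 × 10⁻⁵ W/m²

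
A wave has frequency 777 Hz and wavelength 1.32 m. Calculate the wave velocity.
v = fλ = 1026 m/s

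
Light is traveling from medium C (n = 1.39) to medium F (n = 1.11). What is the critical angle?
θc = arcsin(n₂/n₁) = 52.99°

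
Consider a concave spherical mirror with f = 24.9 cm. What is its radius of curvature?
R = 2|f| = 49.8 cm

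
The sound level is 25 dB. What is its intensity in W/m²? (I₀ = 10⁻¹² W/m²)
I = I₀·10^(β/10) = 3.16 × 10⁻¹⁰ W/m²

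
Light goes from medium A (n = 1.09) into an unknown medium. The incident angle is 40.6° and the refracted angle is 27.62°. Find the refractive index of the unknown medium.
n₂ = n₁·sin θ₁ / sin θ₂ = 1.53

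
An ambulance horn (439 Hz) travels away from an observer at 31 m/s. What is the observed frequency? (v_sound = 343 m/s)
f_obs = f·v/(v + v_s) = 402.6 Hz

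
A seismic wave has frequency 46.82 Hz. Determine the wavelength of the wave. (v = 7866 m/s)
λ = v/f = 168 m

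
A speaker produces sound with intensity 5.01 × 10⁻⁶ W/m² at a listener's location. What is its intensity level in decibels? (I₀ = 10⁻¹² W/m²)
β = 10·log₁₀(I/I₀) = 67 dB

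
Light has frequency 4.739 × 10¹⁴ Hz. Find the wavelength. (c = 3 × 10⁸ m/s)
λ = c/f = 633 nm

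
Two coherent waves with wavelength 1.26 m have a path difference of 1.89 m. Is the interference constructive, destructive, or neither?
destructive — path difference = 1.5λ, an odd multiple of λ/2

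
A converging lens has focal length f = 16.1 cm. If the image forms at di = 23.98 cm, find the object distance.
1/do = 1/f − 1/di → do = 48.99 cm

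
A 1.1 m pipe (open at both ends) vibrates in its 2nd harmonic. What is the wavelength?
λₙ = 2L/n = 1.1 m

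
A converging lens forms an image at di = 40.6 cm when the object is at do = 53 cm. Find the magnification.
M = −di/do = -0.766 (inverted image)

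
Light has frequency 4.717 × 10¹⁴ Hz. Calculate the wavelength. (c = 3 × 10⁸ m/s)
λ = c/f = 636 nm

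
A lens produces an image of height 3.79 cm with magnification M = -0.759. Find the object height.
ho = |hi|/|M| = 4.993 cm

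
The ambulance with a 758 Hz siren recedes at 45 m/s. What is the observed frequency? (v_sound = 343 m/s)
f_obs = f·v/(v + v_s) = 670.1 Hz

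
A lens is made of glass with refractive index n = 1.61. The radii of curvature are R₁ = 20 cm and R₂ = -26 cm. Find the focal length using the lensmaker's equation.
1/f = (n − 1)(1/R₁ − 1/R₂) → f = 18.53 cm (converging lens)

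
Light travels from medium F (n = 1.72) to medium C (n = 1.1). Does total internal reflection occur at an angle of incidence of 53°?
θc = arcsin(n₂/n₁) = 39.76°; 53° > θc, so yes — total internal reflection.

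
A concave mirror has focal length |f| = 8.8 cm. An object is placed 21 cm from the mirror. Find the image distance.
f = +8.8 cm (concave); 1/di = 1/f − 1/do → di = 15.15 cm (real image, in front of mirror)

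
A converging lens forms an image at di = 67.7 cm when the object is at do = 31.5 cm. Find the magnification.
M = −di/do = -2.149 (inverted image)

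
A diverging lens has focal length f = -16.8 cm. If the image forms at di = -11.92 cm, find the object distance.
1/do = 1/f − 1/di → do = 41.04 cm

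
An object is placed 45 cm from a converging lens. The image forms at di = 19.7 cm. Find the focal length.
1/f = 1/do + 1/di → f = 13.7 cm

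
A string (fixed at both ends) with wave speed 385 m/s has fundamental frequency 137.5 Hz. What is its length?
L = v/(2f₁) = 1.4 m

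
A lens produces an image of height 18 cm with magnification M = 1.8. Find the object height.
ho = |hi|/|M| = 10 cm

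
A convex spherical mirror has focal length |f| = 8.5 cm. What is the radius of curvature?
R = 2|f| = 17 cm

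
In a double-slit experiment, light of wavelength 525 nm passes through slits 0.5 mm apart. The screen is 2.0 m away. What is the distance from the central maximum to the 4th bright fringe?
y = mλL/d = 8.4 mm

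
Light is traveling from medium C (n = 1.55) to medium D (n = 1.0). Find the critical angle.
θc = arcsin(n₂/n₁) = 40.18°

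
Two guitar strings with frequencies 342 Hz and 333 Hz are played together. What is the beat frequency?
9 Hz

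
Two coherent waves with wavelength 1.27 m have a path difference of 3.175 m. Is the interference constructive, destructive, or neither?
destructive — path difference = 2.5λ, an odd multiple of λ/2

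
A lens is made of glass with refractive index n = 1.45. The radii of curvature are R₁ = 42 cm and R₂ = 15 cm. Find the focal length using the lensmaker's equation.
1/f = (n − 1)(1/R₁ − 1/R₂) → f = -51.85 cm (diverging lens)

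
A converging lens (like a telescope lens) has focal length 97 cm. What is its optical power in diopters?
P = 1/f = 1.031 D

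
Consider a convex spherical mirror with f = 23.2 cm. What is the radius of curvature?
R = 2|f| = 46.4 cm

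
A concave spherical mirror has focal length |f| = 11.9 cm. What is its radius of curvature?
R = 2|f| = 23.8 cm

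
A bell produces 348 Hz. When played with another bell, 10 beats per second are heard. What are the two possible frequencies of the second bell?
f₂ = 348 ± 10 Hz → 358 Hz or 338 Hz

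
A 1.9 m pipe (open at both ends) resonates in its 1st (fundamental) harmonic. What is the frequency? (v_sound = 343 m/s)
fₙ = nv/(2L) = 90.26 Hz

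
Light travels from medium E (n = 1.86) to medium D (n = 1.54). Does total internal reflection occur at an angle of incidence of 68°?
θc = arcsin(n₂/n₁) = 55.89°; 68° > θc, so yes — total internal reflection.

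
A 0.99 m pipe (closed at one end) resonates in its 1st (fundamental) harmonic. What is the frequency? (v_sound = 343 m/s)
fₙ = nv/(4L) = 86.62 Hz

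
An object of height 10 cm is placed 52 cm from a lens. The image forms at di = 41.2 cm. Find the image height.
hi = (-di/do) × ho = -7.923 cm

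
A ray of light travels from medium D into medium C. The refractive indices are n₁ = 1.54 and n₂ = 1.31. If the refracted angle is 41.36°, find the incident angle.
sin θ₁ = (n₂/n₁)·sin θ₂ → θ₁ = 34.2°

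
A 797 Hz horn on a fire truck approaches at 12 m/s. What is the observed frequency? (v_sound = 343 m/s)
f_obs = f·v/(v − v_s) = 825.9 Hz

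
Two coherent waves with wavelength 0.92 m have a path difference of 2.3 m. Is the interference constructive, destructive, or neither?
destructive — path difference = 2.5λ, an odd multiple of λ/2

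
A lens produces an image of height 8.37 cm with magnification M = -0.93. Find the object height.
ho = |hi|/|M| = 9 cm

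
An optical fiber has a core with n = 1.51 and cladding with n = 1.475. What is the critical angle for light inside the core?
θc = arcsin(n_cladding/n_core) = 77.64°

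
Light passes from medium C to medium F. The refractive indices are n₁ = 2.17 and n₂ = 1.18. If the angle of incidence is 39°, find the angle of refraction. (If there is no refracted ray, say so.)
sin θ₂ = (n₁/n₂)·sin θ₁ = 1.157 > 1, so there is no refracted ray — the light undergoes total internal reflection.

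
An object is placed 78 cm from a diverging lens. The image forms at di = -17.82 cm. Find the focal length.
1/f = 1/do + 1/di → f = -23.1 cm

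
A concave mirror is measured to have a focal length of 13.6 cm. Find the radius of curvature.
R = 2|f| = 27.2 cm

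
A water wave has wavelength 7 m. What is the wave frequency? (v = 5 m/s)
f = v/λ = 0.7143 Hz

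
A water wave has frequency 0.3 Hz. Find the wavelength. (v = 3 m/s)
λ = v/f = 10 m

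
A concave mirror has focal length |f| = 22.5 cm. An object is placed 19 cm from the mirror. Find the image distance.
f = +22.5 cm (concave); 1/di = 1/f − 1/do → di = -122.1 cm (virtual image, behind mirror)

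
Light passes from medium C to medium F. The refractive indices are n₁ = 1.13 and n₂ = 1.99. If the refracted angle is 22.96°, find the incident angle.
sin θ₁ = (n₂/n₁)·sin θ₂ → θ₁ = 43.39°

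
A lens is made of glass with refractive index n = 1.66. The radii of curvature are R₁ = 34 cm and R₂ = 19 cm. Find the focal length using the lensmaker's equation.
1/f = (n − 1)(1/R₁ − 1/R₂) → f = -65.25 cm (diverging lens)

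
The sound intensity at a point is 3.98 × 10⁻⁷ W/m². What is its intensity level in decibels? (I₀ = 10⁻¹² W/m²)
β = 10·log₁₀(I/I₀) = 56 dB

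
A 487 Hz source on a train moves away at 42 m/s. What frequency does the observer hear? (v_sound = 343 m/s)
f_obs = f·v/(v + v_s) = 433.9 Hz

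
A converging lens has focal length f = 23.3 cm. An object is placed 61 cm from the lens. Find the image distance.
1/di = 1/f − 1/do → di = 37.7 cm (real image)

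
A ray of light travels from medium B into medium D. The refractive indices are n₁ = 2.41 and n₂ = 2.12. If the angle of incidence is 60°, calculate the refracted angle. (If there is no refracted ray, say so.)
sin θ₂ = (n₁/n₂)·sin θ₁ = 0.9845 → θ₂ = 79.9°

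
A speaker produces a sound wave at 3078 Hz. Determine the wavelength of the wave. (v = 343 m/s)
λ = v/f = 0.1114 m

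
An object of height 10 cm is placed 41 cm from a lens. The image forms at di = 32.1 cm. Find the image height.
hi = (-di/do) × ho = -7.829 cm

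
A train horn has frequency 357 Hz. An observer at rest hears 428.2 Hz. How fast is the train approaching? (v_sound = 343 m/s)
v_s = v·(1 − f/f_obs) = 57.03 m/s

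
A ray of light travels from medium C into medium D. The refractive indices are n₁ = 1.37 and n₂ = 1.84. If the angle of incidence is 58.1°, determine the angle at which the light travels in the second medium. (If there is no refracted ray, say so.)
sin θ₂ = (n₁/n₂)·sin θ₁ = 0.6321 → θ₂ = 39.21°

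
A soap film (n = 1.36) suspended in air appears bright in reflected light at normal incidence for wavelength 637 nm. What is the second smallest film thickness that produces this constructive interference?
2nt = (m − ½)λ with m = 2 → t = (m − ½)λ/(2n) = 351.3 nm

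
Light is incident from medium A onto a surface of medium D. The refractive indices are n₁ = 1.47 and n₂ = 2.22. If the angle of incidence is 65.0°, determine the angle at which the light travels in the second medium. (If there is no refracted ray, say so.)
sin θ₂ = (n₁/n₂)·sin θ₁ = 0.6001 → θ₂ = 36.88°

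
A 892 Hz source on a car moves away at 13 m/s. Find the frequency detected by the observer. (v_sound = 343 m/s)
f_obs = f·v/(v + v_s) = 859.4 Hz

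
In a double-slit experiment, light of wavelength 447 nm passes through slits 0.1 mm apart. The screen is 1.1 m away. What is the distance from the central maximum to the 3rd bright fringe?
y = mλL/d = 14.75 mm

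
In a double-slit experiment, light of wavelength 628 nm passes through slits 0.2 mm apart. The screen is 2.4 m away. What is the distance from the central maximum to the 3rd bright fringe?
y = mλL/d = 22.61 mm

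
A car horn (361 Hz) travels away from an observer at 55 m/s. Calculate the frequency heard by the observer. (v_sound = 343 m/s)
f_obs = f·v/(v + v_s) = 311.1 Hz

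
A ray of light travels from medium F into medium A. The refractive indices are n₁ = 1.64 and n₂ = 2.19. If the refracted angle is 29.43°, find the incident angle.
sin θ₁ = (n₂/n₁)·sin θ₂ → θ₁ = 41.01°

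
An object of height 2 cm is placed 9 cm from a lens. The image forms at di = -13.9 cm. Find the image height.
hi = (-di/do) × ho = 3.089 cm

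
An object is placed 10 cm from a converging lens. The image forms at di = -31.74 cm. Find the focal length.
1/f = 1/do + 1/di → f = 14.6 cm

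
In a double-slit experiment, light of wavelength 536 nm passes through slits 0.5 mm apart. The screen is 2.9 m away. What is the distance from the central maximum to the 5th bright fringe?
y = mλL/d = 15.54 mm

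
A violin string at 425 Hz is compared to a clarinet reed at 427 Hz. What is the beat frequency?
2 Hz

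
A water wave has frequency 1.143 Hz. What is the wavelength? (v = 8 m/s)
λ = v/f = 6.999 m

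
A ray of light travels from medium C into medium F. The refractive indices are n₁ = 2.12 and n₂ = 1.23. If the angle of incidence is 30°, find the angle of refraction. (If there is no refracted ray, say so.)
sin θ₂ = (n₁/n₂)·sin θ₁ = 0.8618 → θ₂ = 59.52°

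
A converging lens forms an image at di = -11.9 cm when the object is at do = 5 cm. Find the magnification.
M = −di/do = 2.38 (upright image)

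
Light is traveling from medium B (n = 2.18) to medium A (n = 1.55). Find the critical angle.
θc = arcsin(n₂/n₁) = 45.32°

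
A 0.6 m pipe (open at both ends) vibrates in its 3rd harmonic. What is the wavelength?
λₙ = 2L/n = 0.4 m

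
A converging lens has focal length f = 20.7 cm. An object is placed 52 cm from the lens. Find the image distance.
1/di = 1/f − 1/do → di = 34.39 cm (real image)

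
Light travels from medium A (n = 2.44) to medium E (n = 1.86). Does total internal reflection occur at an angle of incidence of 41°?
θc = arcsin(n₂/n₁) = 49.67°; 41° < θc, so no — the ray refracts.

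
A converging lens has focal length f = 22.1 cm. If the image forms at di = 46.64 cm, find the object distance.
1/do = 1/f − 1/di → do = 42 cm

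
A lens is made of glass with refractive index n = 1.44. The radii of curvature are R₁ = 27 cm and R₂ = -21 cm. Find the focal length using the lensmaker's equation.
1/f = (n − 1)(1/R₁ − 1/R₂) → f = 26.85 cm (converging lens)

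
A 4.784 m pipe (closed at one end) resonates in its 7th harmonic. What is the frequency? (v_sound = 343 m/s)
fₙ = nv/(4L) = 125.5 Hz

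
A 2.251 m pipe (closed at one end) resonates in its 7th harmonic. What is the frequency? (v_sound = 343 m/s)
fₙ = nv/(4L) = 266.7 Hz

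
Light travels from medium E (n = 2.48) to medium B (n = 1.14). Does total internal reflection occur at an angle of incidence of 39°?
θc = arcsin(n₂/n₁) = 27.37°; 39° > θc, so yes — total internal reflection.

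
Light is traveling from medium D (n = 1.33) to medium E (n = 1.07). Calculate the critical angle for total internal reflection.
θc = arcsin(n₂/n₁) = 53.56°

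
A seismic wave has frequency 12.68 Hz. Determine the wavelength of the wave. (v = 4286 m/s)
λ = v/f = 338 m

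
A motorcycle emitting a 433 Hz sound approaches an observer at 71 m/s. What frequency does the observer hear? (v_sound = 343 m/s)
f_obs = f·v/(v − v_s) = 546 Hz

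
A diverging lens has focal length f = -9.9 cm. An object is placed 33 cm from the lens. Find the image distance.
1/di = 1/f − 1/do → di = -7.615 cm (virtual image)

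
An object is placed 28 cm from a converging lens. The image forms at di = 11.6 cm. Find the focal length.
1/f = 1/do + 1/di → f = 8.202 cm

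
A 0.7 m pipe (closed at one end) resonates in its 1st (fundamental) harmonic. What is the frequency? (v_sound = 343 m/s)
fₙ = nv/(4L) = 122.5 Hz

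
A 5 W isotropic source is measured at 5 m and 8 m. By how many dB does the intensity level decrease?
Δβ = 20·log₁₀(r₂/r₁) = 4.082 dB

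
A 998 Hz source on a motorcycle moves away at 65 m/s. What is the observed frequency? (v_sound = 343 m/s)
f_obs = f·v/(v + v_s) = 839 Hz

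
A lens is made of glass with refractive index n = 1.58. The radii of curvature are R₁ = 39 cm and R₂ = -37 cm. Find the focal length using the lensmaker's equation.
1/f = (n − 1)(1/R₁ − 1/R₂) → f = 32.74 cm (converging lens)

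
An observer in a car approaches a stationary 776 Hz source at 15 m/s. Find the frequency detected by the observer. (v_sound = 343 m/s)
f_obs = f·(v + v_o)/v = 809.9 Hz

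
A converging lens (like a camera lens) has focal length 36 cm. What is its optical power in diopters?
P = 1/f = 2.778 D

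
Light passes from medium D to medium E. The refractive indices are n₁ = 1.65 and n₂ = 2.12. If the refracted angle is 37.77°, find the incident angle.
sin θ₁ = (n₂/n₁)·sin θ₂ → θ₁ = 51.9°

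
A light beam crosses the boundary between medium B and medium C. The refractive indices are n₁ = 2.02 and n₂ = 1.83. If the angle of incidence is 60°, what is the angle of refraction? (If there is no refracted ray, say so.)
sin θ₂ = (n₁/n₂)·sin θ₁ = 0.9559 → θ₂ = 72.93°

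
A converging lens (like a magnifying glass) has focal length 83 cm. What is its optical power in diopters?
P = 1/f = 1.205 D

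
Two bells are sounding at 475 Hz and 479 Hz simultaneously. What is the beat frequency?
4 Hz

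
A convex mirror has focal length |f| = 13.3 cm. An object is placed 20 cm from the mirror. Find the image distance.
f = −13.3 cm (convex); 1/di = 1/f − 1/do → di = -7.988 cm (virtual image, behind mirror)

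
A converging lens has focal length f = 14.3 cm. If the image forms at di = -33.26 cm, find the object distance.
1/do = 1/f − 1/di → do = 10 cm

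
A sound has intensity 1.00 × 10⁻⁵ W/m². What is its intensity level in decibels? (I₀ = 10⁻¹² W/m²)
β = 10·log₁₀(I/I₀) = 70 dB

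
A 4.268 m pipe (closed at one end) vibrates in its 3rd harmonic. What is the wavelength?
λₙ = 4L/n = 5.691 m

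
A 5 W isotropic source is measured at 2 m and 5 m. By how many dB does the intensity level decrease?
Δβ = 20·log₁₀(r₂/r₁) = 7.959 dB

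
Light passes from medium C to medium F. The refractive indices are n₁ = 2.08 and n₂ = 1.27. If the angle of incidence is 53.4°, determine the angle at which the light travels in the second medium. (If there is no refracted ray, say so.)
sin θ₂ = (n₁/n₂)·sin θ₁ = 1.315 > 1, so there is no refracted ray — the light undergoes total internal reflection.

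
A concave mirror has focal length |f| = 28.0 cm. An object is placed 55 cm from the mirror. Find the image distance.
f = +28.0 cm (concave); 1/di = 1/f − 1/do → di = 57.04 cm (real image, in front of mirror)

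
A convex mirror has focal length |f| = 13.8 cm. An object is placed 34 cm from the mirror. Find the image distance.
f = −13.8 cm (convex); 1/di = 1/f − 1/do → di = -9.816 cm (virtual image, behind mirror)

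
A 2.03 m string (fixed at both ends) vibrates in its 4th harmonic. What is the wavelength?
λₙ = 2L/n = 1.015 m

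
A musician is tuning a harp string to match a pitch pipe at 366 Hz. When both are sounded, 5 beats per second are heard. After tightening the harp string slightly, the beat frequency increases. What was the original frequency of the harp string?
371 Hz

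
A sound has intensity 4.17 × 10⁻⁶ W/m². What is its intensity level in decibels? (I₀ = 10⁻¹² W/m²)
β = 10·log₁₀(I/I₀) = 66.2 dB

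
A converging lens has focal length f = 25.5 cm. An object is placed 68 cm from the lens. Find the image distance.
1/di = 1/f − 1/do → di = 40.8 cm (real image)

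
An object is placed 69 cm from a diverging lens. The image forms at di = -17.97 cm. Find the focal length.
1/f = 1/do + 1/di → f = -24.3 cm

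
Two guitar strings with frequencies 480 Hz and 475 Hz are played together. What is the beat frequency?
5 Hz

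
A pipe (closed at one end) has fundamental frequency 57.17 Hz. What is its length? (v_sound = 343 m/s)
L = v/(4f₁) = 1.5 m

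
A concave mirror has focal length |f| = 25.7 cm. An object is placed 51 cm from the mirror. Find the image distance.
f = +25.7 cm (concave); 1/di = 1/f − 1/do → di = 51.81 cm (real image, in front of mirror)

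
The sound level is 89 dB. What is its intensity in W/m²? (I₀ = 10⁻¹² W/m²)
I = I₀·10^(β/10) = 7.94 × 10⁻⁴ W/m²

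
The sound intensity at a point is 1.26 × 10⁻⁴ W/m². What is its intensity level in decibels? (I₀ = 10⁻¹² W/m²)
β = 10·log₁₀(I/I₀) = 81 dB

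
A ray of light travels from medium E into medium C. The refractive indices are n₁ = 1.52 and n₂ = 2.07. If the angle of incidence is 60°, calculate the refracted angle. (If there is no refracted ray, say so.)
sin θ₂ = (n₁/n₂)·sin θ₁ = 0.6359 → θ₂ = 39.49°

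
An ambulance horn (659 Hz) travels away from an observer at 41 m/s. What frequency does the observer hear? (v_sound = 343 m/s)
f_obs = f·v/(v + v_s) = 588.6 Hz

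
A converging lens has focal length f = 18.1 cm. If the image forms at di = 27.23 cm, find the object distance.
1/do = 1/f − 1/di → do = 53.98 cm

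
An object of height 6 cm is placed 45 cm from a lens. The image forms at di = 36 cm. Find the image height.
hi = (-di/do) × ho = -4.8 cm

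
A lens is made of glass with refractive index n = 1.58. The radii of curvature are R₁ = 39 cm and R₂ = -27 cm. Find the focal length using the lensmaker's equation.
1/f = (n − 1)(1/R₁ − 1/R₂) → f = 27.51 cm (converging lens)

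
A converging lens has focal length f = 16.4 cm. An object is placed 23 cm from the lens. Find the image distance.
1/di = 1/f − 1/do → di = 57.15 cm (real image)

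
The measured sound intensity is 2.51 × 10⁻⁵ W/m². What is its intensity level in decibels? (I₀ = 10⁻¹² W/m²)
β = 10·log₁₀(I/I₀) = 74 dB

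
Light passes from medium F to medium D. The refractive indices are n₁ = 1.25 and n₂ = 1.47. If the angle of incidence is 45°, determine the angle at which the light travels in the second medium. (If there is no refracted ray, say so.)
sin θ₂ = (n₁/n₂)·sin θ₁ = 0.6013 → θ₂ = 36.96°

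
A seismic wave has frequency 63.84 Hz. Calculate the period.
T = 1/f = 0.01566 s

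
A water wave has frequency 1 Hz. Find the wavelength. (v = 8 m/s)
λ = v/f = 8 m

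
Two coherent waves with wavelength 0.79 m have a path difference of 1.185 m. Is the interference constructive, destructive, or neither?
destructive — path difference = 1.5λ, an odd multiple of λ/2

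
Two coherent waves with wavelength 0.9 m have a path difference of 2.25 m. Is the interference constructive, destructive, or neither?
destructive — path difference = 2.5λ, an odd multiple of λ/2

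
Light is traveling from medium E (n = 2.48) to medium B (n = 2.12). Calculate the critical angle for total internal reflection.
θc = arcsin(n₂/n₁) = 58.74°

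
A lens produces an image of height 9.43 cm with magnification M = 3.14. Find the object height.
ho = |hi|/|M| = 3.003 cm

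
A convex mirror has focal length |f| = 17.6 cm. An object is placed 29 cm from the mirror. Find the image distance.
f = −17.6 cm (convex); 1/di = 1/f − 1/do → di = -10.95 cm (virtual image, behind mirror)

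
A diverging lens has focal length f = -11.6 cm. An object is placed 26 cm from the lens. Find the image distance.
1/di = 1/f − 1/do → di = -8.021 cm (virtual image)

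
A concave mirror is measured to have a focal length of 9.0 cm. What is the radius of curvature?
R = 2|f| = 18 cm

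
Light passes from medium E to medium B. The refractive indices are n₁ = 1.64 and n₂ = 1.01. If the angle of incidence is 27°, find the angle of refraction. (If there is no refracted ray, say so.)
sin θ₂ = (n₁/n₂)·sin θ₁ = 0.7372 → θ₂ = 47.49°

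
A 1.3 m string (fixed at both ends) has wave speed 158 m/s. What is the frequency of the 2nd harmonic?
fₙ = nv/(2L) = 121.5 Hz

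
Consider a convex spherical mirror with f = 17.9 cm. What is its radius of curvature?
R = 2|f| = 35.8 cm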